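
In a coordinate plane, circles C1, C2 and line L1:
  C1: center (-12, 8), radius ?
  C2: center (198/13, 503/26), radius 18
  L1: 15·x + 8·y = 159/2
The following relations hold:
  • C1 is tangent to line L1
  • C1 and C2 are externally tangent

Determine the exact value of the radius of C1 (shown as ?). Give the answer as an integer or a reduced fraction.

1. [C1‖L1]  r_C1² − 529/4 = 0  ⇒  r_C1 = 23/2 (r>0 drops 1)
2. [ext C1·C2]  r_C1² + 36r_C1 − 2185/4 = 0  ⇒  r_C1 = 23/2 (r>0 drops 1)

23/2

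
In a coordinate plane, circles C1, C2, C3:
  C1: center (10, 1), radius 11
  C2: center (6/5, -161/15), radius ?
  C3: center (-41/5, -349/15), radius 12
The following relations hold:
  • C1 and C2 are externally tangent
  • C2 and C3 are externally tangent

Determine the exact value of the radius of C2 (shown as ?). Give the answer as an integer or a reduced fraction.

1. [ext C1·C2]  r_C2² + 22r_C2 − 847/9 = 0  ⇒  r_C2 = 11/3 (r>0 drops 1)
2. [ext C2·C3]  r_C2² + 24r_C2 − 913/9 = 0  ⇒  r_C2 = 11/3 (r>0 drops 1)

11/3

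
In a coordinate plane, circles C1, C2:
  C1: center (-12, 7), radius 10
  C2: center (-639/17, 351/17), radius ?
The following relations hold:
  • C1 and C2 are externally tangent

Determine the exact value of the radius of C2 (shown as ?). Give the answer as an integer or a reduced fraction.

19

1. [ext C1·C2]  r_C2² + 20r_C2 − 741 = 0  ⇒  r_C2 = 19 (r>0 drops 1)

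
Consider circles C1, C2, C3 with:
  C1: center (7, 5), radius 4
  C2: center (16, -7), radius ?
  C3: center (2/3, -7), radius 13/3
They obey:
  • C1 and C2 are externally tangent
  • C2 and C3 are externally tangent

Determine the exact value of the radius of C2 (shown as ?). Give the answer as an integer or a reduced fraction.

1. [ext C1·C2]  r_C2² + 8r_C2 − 209 = 0  ⇒  r_C2 = 11 (r>0 drops 1)
2. [ext C2·C3]  r_C2² + (26/3)r_C2 − 649/3 = 0  ⇒  r_C2 = 11 (r>0 drops 1)

11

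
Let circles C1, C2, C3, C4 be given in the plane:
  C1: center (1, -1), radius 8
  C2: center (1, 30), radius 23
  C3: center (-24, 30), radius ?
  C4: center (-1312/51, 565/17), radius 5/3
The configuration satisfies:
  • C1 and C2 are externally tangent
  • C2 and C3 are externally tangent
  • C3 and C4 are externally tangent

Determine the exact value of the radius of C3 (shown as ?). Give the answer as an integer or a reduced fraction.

1. [ext C2·C3]  r_C3² + 46r_C3 − 96 = 0  ⇒  r_C3 = 2 (r>0 drops 1)
2. [ext C3·C4]  r_C3² + (10/3)r_C3 − 32/3 = 0  ⇒  r_C3 = 2 (r>0 drops 1)

2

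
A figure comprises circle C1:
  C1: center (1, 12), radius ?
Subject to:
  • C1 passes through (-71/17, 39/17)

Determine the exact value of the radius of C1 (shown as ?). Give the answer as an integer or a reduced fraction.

1. [C1∋P]  r_C1² − 121 = 0  ⇒  r_C1 = 11 (r>0 drops 1)

11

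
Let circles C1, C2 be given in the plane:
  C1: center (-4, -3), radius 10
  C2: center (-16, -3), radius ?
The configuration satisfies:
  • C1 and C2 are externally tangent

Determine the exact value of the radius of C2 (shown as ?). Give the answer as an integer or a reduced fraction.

2

1. [ext C1·C2]  r_C2² + 20r_C2 − 44 = 0  ⇒  r_C2 = 2 (r>0 drops 1)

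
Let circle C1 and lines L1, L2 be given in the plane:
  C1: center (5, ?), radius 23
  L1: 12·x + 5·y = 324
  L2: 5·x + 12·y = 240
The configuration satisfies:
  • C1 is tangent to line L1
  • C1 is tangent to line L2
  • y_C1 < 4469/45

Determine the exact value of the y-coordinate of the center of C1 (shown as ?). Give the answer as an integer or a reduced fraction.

-7

1. [C1‖L1]  y_C1² − (528/5)y_C1 − 3941/5 = 0  ⇒  y_C1 = -7 or 563/5
2. [C1‖L2]  y_C1² − (215/6)y_C1 − 1799/6 = 0  ⇒  y_C1 = -7 or 257/6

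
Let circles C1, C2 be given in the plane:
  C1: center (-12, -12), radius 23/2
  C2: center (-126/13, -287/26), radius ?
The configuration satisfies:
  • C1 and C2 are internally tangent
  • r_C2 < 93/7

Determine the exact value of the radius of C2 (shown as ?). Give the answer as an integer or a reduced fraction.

1. [int C1,C2]  r_C2² − 23r_C2 + 126 = 0  ⇒  r_C2 = 9 or 14
2. given r_C2 < 93/7: keep 9

9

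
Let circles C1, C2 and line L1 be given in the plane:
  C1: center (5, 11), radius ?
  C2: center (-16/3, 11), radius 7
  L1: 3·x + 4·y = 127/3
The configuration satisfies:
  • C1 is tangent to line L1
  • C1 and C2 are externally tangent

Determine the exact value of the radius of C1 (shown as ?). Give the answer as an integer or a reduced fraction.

10/3

1. [C1‖L1]  r_C1² − 100/9 = 0  ⇒  r_C1 = 10/3 (r>0 drops 1)
2. [ext C1·C2]  r_C1² + 14r_C1 − 520/9 = 0  ⇒  r_C1 = 10/3 (r>0 drops 1)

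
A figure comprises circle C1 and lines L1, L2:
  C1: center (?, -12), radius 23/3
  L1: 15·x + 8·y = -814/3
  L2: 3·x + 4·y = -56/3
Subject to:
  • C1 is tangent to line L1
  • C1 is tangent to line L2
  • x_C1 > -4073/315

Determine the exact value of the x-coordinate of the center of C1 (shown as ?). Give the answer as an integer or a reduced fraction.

-3

1. [C1‖L1]  x_C1² + (1052/45)x_C1 + 917/15 = 0  ⇒  x_C1 = -917/45 or -3
2. [C1‖L2]  x_C1² − (176/9)x_C1 − 203/3 = 0  ⇒  x_C1 = -3 or 203/9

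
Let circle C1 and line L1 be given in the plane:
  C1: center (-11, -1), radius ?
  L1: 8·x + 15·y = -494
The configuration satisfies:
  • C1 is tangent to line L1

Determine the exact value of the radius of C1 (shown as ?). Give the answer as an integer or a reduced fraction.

23

1. [C1‖L1]  r_C1² − 529 = 0  ⇒  r_C1 = 23 (r>0 drops 1)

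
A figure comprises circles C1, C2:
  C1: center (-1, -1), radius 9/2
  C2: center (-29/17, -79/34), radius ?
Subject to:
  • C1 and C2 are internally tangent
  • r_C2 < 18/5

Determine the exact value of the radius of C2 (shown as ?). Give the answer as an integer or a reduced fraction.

3

1. [int C1,C2]  r_C2² − 9r_C2 + 18 = 0  ⇒  r_C2 = 3 or 6
2. given r_C2 < 18/5: keep 3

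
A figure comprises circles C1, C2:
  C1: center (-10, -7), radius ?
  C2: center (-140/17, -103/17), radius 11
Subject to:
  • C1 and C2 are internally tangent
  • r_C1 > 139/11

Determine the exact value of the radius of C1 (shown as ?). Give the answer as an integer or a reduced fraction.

13

1. [int C1,C2]  r_C1² − 22r_C1 + 117 = 0  ⇒  r_C1 = 9 or 13
2. given r_C1 > 139/11: keep 13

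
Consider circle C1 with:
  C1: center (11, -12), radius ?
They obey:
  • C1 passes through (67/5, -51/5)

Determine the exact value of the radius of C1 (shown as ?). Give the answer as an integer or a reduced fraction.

1. [C1∋P]  r_C1² − 9 = 0  ⇒  r_C1 = 3 (r>0 drops 1)

3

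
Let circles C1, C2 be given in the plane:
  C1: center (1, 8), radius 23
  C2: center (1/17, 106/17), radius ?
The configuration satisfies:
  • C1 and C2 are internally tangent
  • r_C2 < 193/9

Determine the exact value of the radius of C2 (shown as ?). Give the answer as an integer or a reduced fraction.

1. [int C1,C2]  r_C2² − 46r_C2 + 525 = 0  ⇒  r_C2 = 21 or 25
2. given r_C2 < 193/9: keep 21

21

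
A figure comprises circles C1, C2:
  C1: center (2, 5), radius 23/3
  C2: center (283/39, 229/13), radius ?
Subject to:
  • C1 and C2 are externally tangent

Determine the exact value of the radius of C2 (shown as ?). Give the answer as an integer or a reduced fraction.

1. [ext C1·C2]  r_C2² + (46/3)r_C2 − 128 = 0  ⇒  r_C2 = 6 (r>0 drops 1)

6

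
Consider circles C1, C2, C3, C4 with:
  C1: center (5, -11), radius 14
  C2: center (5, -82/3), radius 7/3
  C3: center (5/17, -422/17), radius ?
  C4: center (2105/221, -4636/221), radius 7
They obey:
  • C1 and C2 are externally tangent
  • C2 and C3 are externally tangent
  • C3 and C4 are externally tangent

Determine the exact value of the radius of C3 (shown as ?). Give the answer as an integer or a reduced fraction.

1. [ext C2·C3]  r_C3² + (14/3)r_C3 − 23 = 0  ⇒  r_C3 = 3 (r>0 drops 1)
2. [ext C3·C4]  r_C3² + 14r_C3 − 51 = 0  ⇒  r_C3 = 3 (r>0 drops 1)

3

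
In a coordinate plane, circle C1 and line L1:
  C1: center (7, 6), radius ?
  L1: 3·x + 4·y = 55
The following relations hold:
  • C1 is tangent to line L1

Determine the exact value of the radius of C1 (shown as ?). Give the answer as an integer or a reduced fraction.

1. [C1‖L1]  r_C1² − 4 = 0  ⇒  r_C1 = 2 (r>0 drops 1)

2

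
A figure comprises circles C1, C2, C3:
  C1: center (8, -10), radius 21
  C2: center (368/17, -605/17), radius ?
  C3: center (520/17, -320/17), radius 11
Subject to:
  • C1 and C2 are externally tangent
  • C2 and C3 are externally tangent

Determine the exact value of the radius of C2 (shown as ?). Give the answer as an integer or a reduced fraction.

1. [ext C1·C2]  r_C2² + 42r_C2 − 400 = 0  ⇒  r_C2 = 8 (r>0 drops 1)
2. [ext C2·C3]  r_C2² + 22r_C2 − 240 = 0  ⇒  r_C2 = 8 (r>0 drops 1)

8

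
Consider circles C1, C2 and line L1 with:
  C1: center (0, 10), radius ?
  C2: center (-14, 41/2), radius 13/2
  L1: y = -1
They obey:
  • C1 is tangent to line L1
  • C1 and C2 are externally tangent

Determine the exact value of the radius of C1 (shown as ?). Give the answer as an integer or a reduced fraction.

11

1. [C1‖L1]  r_C1² − 121 = 0  ⇒  r_C1 = 11 (r>0 drops 1)
2. [ext C1·C2]  r_C1² + 13r_C1 − 264 = 0  ⇒  r_C1 = 11 (r>0 drops 1)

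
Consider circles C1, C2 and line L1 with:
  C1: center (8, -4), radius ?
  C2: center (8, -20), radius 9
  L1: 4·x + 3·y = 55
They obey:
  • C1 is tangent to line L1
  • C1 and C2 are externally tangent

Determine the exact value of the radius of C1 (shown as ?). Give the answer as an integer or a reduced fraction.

7

1. [C1‖L1]  r_C1² − 49 = 0  ⇒  r_C1 = 7 (r>0 drops 1)
2. [ext C1·C2]  r_C1² + 18r_C1 − 175 = 0  ⇒  r_C1 = 7 (r>0 drops 1)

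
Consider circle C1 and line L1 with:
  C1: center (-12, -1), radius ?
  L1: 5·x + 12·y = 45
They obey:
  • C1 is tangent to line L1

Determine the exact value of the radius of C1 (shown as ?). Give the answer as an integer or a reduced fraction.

1. [C1‖L1]  r_C1² − 81 = 0  ⇒  r_C1 = 9 (r>0 drops 1)

9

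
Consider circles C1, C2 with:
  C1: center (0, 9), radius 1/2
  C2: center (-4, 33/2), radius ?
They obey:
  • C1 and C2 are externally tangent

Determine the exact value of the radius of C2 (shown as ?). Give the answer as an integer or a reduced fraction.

8

1. [ext C1·C2]  r_C2² + 1r_C2 − 72 = 0  ⇒  r_C2 = 8 (r>0 drops 1)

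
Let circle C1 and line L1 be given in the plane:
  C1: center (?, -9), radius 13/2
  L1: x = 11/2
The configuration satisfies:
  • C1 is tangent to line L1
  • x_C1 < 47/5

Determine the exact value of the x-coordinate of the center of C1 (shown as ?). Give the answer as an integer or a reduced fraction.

1. [C1‖L1]  x_C1² − 11x_C1 − 12 = 0  ⇒  x_C1 = -1 or 12
2. given x_C1 < 47/5: keep -1

-1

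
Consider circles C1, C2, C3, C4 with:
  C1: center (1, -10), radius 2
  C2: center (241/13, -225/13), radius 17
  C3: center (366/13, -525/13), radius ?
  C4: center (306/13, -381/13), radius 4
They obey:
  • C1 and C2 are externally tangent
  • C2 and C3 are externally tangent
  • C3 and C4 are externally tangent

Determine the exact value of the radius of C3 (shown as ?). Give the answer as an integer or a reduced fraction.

8

1. [ext C2·C3]  r_C3² + 34r_C3 − 336 = 0  ⇒  r_C3 = 8 (r>0 drops 1)
2. [ext C3·C4]  r_C3² + 8r_C3 − 128 = 0  ⇒  r_C3 = 8 (r>0 drops 1)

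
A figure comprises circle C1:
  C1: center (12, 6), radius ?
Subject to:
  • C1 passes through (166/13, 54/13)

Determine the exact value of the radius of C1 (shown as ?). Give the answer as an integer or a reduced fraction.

1. [C1∋P]  r_C1² − 4 = 0  ⇒  r_C1 = 2 (r>0 drops 1)

2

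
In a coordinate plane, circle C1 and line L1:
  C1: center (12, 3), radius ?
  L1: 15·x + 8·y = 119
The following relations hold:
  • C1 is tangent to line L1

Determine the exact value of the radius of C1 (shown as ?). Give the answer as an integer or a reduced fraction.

5

1. [C1‖L1]  r_C1² − 25 = 0  ⇒  r_C1 = 5 (r>0 drops 1)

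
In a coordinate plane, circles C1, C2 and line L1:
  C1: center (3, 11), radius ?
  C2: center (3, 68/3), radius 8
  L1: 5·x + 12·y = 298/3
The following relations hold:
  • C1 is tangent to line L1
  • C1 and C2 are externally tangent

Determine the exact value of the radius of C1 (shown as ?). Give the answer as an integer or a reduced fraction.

1. [C1‖L1]  r_C1² − 121/9 = 0  ⇒  r_C1 = 11/3 (r>0 drops 1)
2. [ext C1·C2]  r_C1² + 16r_C1 − 649/9 = 0  ⇒  r_C1 = 11/3 (r>0 drops 1)

11/3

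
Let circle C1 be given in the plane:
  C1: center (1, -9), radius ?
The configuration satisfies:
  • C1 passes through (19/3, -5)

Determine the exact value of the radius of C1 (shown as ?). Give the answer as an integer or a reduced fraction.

20/3

1. [C1∋P]  r_C1² − 400/9 = 0  ⇒  r_C1 = 20/3 (r>0 drops 1)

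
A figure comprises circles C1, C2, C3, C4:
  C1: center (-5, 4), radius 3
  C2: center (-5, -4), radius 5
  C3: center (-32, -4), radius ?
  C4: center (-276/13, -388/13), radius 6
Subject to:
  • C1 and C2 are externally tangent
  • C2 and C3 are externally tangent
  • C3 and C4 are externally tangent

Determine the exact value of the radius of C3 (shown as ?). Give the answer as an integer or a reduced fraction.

22

1. [ext C2·C3]  r_C3² + 10r_C3 − 704 = 0  ⇒  r_C3 = 22 (r>0 drops 1)
2. [ext C3·C4]  r_C3² + 12r_C3 − 748 = 0  ⇒  r_C3 = 22 (r>0 drops 1)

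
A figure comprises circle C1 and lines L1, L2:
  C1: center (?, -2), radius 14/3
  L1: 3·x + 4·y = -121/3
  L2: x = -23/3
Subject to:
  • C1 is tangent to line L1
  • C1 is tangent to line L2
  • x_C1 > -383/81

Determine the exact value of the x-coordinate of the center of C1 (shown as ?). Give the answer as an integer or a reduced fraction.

1. [C1‖L1]  x_C1² + (194/9)x_C1 + 167/3 = 0  ⇒  x_C1 = -167/9 or -3
2. [C1‖L2]  x_C1² + (46/3)x_C1 + 37 = 0  ⇒  x_C1 = -37/3 or -3

-3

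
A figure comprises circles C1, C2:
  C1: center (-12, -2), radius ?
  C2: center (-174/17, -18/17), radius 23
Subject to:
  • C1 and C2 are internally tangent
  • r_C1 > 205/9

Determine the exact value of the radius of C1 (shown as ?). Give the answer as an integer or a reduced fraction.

25

1. [int C1,C2]  r_C1² − 46r_C1 + 525 = 0  ⇒  r_C1 = 21 or 25
2. given r_C1 > 205/9: keep 25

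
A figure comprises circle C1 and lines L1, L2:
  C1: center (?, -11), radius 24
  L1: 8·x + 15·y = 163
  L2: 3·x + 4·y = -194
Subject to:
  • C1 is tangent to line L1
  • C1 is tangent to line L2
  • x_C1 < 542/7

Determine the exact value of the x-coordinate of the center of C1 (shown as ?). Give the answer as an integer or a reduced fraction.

-10

1. [C1‖L1]  x_C1² − 82x_C1 − 920 = 0  ⇒  x_C1 = -10 or 92
2. [C1‖L2]  x_C1² + 100x_C1 + 900 = 0  ⇒  x_C1 = -90 or -10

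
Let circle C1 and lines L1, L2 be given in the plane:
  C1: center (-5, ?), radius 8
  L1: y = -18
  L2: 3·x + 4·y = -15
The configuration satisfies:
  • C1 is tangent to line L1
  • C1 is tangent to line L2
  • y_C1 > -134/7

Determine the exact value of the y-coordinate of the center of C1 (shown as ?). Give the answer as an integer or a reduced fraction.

1. [C1‖L1]  y_C1² + 36y_C1 + 260 = 0  ⇒  y_C1 = -26 or -10
2. [C1‖L2]  y_C1² − 100 = 0  ⇒  y_C1 = -10 or 10

-10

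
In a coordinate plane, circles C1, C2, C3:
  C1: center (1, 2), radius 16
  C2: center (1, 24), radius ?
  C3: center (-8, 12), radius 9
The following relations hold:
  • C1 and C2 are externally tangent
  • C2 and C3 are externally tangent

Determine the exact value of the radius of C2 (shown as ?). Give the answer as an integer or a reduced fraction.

6

1. [ext C1·C2]  r_C2² + 32r_C2 − 228 = 0  ⇒  r_C2 = 6 (r>0 drops 1)
2. [ext C2·C3]  r_C2² + 18r_C2 − 144 = 0  ⇒  r_C2 = 6 (r>0 drops 1)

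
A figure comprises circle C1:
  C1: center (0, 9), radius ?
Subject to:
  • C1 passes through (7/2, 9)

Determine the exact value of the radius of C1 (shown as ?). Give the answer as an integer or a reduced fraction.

7/2

1. [C1∋P]  r_C1² − 49/4 = 0  ⇒  r_C1 = 7/2 (r>0 drops 1)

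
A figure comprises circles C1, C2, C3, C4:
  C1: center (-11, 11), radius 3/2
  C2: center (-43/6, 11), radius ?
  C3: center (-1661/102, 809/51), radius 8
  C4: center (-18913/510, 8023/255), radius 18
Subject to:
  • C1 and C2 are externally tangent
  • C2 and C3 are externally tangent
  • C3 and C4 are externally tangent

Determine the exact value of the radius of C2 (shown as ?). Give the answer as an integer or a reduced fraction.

1. [ext C1·C2]  r_C2² + 3r_C2 − 112/9 = 0  ⇒  r_C2 = 7/3 (r>0 drops 1)
2. [ext C2·C3]  r_C2² + 16r_C2 − 385/9 = 0  ⇒  r_C2 = 7/3 (r>0 drops 1)

7/3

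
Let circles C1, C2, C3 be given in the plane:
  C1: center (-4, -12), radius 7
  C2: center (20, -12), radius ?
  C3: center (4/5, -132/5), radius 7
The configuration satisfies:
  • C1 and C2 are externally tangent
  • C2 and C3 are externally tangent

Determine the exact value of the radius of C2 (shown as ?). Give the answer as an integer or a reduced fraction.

1. [ext C1·C2]  r_C2² + 14r_C2 − 527 = 0  ⇒  r_C2 = 17 (r>0 drops 1)
2. [ext C2·C3]  r_C2² + 14r_C2 − 527 = 0  ⇒  r_C2 = 17 (r>0 drops 1)

17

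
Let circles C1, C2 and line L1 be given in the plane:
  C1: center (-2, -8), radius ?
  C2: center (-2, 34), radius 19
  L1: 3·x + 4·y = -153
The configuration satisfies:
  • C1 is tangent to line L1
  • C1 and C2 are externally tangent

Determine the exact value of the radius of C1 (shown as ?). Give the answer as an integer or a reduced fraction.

1. [C1‖L1]  r_C1² − 529 = 0  ⇒  r_C1 = 23 (r>0 drops 1)
2. [ext C1·C2]  r_C1² + 38r_C1 − 1403 = 0  ⇒  r_C1 = 23 (r>0 drops 1)

23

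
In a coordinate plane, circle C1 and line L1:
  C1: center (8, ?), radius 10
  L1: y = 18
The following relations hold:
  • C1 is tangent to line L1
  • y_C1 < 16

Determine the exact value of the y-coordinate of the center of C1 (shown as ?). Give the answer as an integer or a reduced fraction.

8

1. [C1‖L1]  y_C1² − 36y_C1 + 224 = 0  ⇒  y_C1 = 8 or 28
2. given y_C1 < 16: keep 8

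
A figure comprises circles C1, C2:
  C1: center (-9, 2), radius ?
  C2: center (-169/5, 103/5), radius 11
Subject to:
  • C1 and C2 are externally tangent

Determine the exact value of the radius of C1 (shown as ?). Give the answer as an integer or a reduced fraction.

1. [ext C1·C2]  r_C1² + 22r_C1 − 840 = 0  ⇒  r_C1 = 20 (r>0 drops 1)

20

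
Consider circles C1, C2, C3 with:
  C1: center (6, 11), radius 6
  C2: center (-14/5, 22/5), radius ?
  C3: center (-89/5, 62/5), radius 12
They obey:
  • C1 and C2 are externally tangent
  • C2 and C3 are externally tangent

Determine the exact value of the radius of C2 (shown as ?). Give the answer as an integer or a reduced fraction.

5

1. [ext C1·C2]  r_C2² + 12r_C2 − 85 = 0  ⇒  r_C2 = 5 (r>0 drops 1)
2. [ext C2·C3]  r_C2² + 24r_C2 − 145 = 0  ⇒  r_C2 = 5 (r>0 drops 1)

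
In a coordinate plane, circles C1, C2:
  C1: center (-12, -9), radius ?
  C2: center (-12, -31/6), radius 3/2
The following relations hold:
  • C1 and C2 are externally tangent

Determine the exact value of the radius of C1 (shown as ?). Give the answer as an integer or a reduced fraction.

7/3

1. [ext C1·C2]  r_C1² + 3r_C1 − 112/9 = 0  ⇒  r_C1 = 7/3 (r>0 drops 1)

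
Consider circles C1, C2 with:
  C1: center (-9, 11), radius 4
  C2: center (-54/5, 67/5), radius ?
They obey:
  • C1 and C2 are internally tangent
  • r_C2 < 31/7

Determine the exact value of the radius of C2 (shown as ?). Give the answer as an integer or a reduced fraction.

1. [int C1,C2]  r_C2² − 8r_C2 + 7 = 0  ⇒  r_C2 = 1 or 7
2. given r_C2 < 31/7: keep 1

1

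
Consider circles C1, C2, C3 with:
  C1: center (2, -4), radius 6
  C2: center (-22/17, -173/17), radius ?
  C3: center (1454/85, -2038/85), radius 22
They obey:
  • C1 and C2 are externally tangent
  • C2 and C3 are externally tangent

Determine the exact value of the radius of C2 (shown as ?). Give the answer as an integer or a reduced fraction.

1. [ext C1·C2]  r_C2² + 12r_C2 − 13 = 0  ⇒  r_C2 = 1 (r>0 drops 1)
2. [ext C2·C3]  r_C2² + 44r_C2 − 45 = 0  ⇒  r_C2 = 1 (r>0 drops 1)

1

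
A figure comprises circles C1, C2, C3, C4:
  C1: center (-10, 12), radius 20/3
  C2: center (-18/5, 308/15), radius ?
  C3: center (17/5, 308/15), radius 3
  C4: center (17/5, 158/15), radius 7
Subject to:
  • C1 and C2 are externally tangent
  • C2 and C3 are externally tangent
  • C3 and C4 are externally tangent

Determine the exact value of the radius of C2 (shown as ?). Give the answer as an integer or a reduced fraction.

1. [ext C1·C2]  r_C2² + (40/3)r_C2 − 208/3 = 0  ⇒  r_C2 = 4 (r>0 drops 1)
2. [ext C2·C3]  r_C2² + 6r_C2 − 40 = 0  ⇒  r_C2 = 4 (r>0 drops 1)

4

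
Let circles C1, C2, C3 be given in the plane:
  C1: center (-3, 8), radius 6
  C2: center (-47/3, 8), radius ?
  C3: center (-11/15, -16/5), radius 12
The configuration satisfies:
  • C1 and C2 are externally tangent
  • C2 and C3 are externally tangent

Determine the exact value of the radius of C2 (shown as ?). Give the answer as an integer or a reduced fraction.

20/3

1. [ext C1·C2]  r_C2² + 12r_C2 − 1120/9 = 0  ⇒  r_C2 = 20/3 (r>0 drops 1)
2. [ext C2·C3]  r_C2² + 24r_C2 − 1840/9 = 0  ⇒  r_C2 = 20/3 (r>0 drops 1)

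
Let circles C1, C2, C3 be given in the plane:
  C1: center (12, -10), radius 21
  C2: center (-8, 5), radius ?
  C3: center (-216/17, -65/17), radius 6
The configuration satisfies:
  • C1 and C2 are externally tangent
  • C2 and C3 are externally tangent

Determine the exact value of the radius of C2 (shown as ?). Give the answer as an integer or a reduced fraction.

4

1. [ext C1·C2]  r_C2² + 42r_C2 − 184 = 0  ⇒  r_C2 = 4 (r>0 drops 1)
2. [ext C2·C3]  r_C2² + 12r_C2 − 64 = 0  ⇒  r_C2 = 4 (r>0 drops 1)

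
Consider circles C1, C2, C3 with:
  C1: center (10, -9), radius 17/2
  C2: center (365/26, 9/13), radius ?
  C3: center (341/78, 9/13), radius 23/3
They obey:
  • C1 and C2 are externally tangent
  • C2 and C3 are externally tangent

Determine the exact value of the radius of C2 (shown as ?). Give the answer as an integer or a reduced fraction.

2

1. [ext C1·C2]  r_C2² + 17r_C2 − 38 = 0  ⇒  r_C2 = 2 (r>0 drops 1)
2. [ext C2·C3]  r_C2² + (46/3)r_C2 − 104/3 = 0  ⇒  r_C2 = 2 (r>0 drops 1)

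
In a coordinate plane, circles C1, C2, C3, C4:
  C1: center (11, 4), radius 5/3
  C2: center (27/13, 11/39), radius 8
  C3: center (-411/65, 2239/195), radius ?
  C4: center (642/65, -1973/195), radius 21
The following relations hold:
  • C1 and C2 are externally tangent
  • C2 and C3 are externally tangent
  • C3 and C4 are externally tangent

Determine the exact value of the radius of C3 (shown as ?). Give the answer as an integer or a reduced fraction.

6

1. [ext C2·C3]  r_C3² + 16r_C3 − 132 = 0  ⇒  r_C3 = 6 (r>0 drops 1)
2. [ext C3·C4]  r_C3² + 42r_C3 − 288 = 0  ⇒  r_C3 = 6 (r>0 drops 1)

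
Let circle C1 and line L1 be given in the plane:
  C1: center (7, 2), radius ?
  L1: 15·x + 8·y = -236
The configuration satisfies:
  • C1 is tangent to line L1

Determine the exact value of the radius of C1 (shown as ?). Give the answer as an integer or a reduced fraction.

21

1. [C1‖L1]  r_C1² − 441 = 0  ⇒  r_C1 = 21 (r>0 drops 1)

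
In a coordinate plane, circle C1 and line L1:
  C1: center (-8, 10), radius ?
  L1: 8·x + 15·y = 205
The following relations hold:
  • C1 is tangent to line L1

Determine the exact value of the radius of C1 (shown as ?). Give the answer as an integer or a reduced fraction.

1. [C1‖L1]  r_C1² − 49 = 0  ⇒  r_C1 = 7 (r>0 drops 1)

7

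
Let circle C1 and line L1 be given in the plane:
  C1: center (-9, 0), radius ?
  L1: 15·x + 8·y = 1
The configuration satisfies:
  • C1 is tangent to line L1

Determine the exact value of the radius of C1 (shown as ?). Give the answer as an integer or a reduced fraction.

1. [C1‖L1]  r_C1² − 64 = 0  ⇒  r_C1 = 8 (r>0 drops 1)

8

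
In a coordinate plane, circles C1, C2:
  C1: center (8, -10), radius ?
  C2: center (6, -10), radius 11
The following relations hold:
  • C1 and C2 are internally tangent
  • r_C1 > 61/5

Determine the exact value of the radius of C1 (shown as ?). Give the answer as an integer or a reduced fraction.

1. [int C1,C2]  r_C1² − 22r_C1 + 117 = 0  ⇒  r_C1 = 9 or 13
2. given r_C1 > 61/5: keep 13

13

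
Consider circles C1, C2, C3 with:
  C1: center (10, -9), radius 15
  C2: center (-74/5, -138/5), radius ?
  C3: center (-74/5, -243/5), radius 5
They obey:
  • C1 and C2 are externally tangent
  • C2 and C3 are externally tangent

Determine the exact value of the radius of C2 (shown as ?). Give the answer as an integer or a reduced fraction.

16

1. [ext C1·C2]  r_C2² + 30r_C2 − 736 = 0  ⇒  r_C2 = 16 (r>0 drops 1)
2. [ext C2·C3]  r_C2² + 10r_C2 − 416 = 0  ⇒  r_C2 = 16 (r>0 drops 1)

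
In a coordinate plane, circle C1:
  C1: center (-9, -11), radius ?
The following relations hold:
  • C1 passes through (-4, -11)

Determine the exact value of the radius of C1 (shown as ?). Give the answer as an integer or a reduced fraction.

1. [C1∋P]  r_C1² − 25 = 0  ⇒  r_C1 = 5 (r>0 drops 1)

5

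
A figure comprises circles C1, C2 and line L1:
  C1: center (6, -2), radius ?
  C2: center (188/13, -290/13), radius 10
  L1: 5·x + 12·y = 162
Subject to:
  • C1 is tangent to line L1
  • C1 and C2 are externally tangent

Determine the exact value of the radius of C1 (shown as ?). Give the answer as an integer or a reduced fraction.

1. [C1‖L1]  r_C1² − 144 = 0  ⇒  r_C1 = 12 (r>0 drops 1)
2. [ext C1·C2]  r_C1² + 20r_C1 − 384 = 0  ⇒  r_C1 = 12 (r>0 drops 1)

12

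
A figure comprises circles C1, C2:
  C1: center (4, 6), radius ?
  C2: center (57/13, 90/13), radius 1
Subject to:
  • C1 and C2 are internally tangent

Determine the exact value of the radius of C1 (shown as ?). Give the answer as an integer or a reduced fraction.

1. [int C1,C2]  r_C1² − 2r_C1 = 0  ⇒  r_C1 = 2 (r>0 drops 1)

2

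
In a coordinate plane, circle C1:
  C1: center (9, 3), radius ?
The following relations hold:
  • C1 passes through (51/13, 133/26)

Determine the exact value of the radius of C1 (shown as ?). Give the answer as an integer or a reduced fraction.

11/2

1. [C1∋P]  r_C1² − 121/4 = 0  ⇒  r_C1 = 11/2 (r>0 drops 1)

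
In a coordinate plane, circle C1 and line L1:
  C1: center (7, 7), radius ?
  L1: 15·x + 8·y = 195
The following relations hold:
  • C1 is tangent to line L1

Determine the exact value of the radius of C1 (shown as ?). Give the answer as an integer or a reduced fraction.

2

1. [C1‖L1]  r_C1² − 4 = 0  ⇒  r_C1 = 2 (r>0 drops 1)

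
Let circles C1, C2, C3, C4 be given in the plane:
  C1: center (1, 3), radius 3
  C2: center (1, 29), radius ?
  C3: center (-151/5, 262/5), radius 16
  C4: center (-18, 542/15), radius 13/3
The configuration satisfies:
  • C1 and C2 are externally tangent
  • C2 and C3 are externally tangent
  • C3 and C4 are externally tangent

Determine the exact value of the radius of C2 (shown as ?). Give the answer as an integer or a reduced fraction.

1. [ext C1·C2]  r_C2² + 6r_C2 − 667 = 0  ⇒  r_C2 = 23 (r>0 drops 1)
2. [ext C2·C3]  r_C2² + 32r_C2 − 1265 = 0  ⇒  r_C2 = 23 (r>0 drops 1)

23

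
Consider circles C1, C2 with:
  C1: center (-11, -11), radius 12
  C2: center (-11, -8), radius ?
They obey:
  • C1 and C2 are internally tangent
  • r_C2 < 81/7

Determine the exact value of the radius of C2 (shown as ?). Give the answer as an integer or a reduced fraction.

9

1. [int C1,C2]  r_C2² − 24r_C2 + 135 = 0  ⇒  r_C2 = 9 or 15
2. given r_C2 < 81/7: keep 9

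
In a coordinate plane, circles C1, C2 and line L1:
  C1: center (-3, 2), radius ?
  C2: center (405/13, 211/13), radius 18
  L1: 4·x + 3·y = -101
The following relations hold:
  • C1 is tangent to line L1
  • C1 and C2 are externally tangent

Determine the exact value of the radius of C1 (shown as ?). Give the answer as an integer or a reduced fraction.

19

1. [C1‖L1]  r_C1² − 361 = 0  ⇒  r_C1 = 19 (r>0 drops 1)
2. [ext C1·C2]  r_C1² + 36r_C1 − 1045 = 0  ⇒  r_C1 = 19 (r>0 drops 1)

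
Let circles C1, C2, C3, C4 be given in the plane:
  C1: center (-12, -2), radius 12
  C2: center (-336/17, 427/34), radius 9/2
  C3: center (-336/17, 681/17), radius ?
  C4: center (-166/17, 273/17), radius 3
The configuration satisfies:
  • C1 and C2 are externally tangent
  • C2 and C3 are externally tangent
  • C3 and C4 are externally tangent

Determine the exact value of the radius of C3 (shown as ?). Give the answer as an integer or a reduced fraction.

1. [ext C2·C3]  r_C3² + 9r_C3 − 736 = 0  ⇒  r_C3 = 23 (r>0 drops 1)
2. [ext C3·C4]  r_C3² + 6r_C3 − 667 = 0  ⇒  r_C3 = 23 (r>0 drops 1)

23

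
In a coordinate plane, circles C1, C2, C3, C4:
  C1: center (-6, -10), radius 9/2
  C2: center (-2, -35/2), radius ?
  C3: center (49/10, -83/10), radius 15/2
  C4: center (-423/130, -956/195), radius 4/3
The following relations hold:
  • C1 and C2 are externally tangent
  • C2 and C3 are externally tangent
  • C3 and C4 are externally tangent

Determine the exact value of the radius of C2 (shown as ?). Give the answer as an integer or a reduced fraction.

4

1. [ext C1·C2]  r_C2² + 9r_C2 − 52 = 0  ⇒  r_C2 = 4 (r>0 drops 1)
2. [ext C2·C3]  r_C2² + 15r_C2 − 76 = 0  ⇒  r_C2 = 4 (r>0 drops 1)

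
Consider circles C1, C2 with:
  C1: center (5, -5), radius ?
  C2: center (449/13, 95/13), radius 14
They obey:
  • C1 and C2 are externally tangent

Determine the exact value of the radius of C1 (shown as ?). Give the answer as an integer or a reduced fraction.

1. [ext C1·C2]  r_C1² + 28r_C1 − 828 = 0  ⇒  r_C1 = 18 (r>0 drops 1)

18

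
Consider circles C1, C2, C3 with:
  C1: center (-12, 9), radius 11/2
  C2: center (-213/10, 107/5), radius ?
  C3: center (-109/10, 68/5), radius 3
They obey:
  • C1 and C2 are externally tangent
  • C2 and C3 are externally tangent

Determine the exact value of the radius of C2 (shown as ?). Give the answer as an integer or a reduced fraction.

10

1. [ext C1·C2]  r_C2² + 11r_C2 − 210 = 0  ⇒  r_C2 = 10 (r>0 drops 1)
2. [ext C2·C3]  r_C2² + 6r_C2 − 160 = 0  ⇒  r_C2 = 10 (r>0 drops 1)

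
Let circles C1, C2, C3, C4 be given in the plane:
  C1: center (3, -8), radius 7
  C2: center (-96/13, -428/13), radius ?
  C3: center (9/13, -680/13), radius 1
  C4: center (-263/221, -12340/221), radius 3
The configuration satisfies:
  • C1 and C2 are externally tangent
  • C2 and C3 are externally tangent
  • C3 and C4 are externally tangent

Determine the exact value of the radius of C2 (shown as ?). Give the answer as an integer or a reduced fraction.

20

1. [ext C1·C2]  r_C2² + 14r_C2 − 680 = 0  ⇒  r_C2 = 20 (r>0 drops 1)
2. [ext C2·C3]  r_C2² + 2r_C2 − 440 = 0  ⇒  r_C2 = 20 (r>0 drops 1)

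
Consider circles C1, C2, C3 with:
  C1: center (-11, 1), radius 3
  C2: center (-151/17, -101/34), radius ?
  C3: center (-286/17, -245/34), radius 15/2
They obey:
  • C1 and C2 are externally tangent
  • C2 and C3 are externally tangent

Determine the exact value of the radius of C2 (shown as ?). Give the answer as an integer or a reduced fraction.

1. [ext C1·C2]  r_C2² + 6r_C2 − 45/4 = 0  ⇒  r_C2 = 3/2 (r>0 drops 1)
2. [ext C2·C3]  r_C2² + 15r_C2 − 99/4 = 0  ⇒  r_C2 = 3/2 (r>0 drops 1)

3/2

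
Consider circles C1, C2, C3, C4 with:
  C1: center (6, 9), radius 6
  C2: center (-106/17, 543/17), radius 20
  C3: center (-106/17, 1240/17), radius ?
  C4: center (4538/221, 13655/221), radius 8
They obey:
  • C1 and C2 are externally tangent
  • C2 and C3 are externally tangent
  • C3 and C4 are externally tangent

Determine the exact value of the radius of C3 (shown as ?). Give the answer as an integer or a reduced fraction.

1. [ext C2·C3]  r_C3² + 40r_C3 − 1281 = 0  ⇒  r_C3 = 21 (r>0 drops 1)
2. [ext C3·C4]  r_C3² + 16r_C3 − 777 = 0  ⇒  r_C3 = 21 (r>0 drops 1)

21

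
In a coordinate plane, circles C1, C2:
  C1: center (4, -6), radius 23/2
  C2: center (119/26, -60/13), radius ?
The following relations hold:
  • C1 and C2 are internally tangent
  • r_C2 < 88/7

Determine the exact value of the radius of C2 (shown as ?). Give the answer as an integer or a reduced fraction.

10

1. [int C1,C2]  r_C2² − 23r_C2 + 130 = 0  ⇒  r_C2 = 10 or 13
2. given r_C2 < 88/7: keep 10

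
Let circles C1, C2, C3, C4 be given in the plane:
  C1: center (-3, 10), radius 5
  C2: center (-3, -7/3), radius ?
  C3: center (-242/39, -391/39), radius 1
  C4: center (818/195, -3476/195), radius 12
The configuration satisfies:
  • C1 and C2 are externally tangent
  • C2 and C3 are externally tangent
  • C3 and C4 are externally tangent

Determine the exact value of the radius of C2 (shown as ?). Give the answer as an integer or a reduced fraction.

22/3

1. [ext C1·C2]  r_C2² + 10r_C2 − 1144/9 = 0  ⇒  r_C2 = 22/3 (r>0 drops 1)
2. [ext C2·C3]  r_C2² + 2r_C2 − 616/9 = 0  ⇒  r_C2 = 22/3 (r>0 drops 1)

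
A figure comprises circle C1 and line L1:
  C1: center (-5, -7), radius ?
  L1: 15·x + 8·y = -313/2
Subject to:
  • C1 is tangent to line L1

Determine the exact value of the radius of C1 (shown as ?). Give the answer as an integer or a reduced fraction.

3/2

1. [C1‖L1]  r_C1² − 9/4 = 0  ⇒  r_C1 = 3/2 (r>0 drops 1)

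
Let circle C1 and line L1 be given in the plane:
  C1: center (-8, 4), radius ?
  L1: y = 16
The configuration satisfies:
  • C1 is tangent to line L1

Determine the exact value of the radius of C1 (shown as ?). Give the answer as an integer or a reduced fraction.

1. [C1‖L1]  r_C1² − 144 = 0  ⇒  r_C1 = 12 (r>0 drops 1)

12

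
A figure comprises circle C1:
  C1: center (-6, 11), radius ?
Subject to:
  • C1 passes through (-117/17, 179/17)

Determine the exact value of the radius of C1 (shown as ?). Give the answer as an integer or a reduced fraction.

1

1. [C1∋P]  r_C1² − 1 = 0  ⇒  r_C1 = 1 (r>0 drops 1)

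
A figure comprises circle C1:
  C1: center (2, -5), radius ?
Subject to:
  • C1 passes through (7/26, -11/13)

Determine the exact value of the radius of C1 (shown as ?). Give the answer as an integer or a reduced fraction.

9/2

1. [C1∋P]  r_C1² − 81/4 = 0  ⇒  r_C1 = 9/2 (r>0 drops 1)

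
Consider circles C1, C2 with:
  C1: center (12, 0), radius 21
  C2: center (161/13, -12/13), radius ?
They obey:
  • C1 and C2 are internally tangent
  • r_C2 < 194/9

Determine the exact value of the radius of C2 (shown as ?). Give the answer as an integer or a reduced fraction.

1. [int C1,C2]  r_C2² − 42r_C2 + 440 = 0  ⇒  r_C2 = 20 or 22
2. given r_C2 < 194/9: keep 20

20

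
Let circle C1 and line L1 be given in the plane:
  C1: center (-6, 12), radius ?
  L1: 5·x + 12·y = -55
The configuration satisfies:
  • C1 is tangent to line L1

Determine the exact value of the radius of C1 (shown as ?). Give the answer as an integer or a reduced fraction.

1. [C1‖L1]  r_C1² − 169 = 0  ⇒  r_C1 = 13 (r>0 drops 1)

13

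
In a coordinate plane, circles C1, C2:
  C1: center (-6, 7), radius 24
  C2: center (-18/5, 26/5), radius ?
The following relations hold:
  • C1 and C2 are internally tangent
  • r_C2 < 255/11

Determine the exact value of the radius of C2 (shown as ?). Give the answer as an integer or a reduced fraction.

1. [int C1,C2]  r_C2² − 48r_C2 + 567 = 0  ⇒  r_C2 = 21 or 27
2. given r_C2 < 255/11: keep 21

21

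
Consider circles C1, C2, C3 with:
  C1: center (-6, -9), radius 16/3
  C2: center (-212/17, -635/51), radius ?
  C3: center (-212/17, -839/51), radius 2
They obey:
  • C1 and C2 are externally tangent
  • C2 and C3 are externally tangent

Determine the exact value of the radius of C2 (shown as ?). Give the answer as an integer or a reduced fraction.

2

1. [ext C1·C2]  r_C2² + (32/3)r_C2 − 76/3 = 0  ⇒  r_C2 = 2 (r>0 drops 1)
2. [ext C2·C3]  r_C2² + 4r_C2 − 12 = 0  ⇒  r_C2 = 2 (r>0 drops 1)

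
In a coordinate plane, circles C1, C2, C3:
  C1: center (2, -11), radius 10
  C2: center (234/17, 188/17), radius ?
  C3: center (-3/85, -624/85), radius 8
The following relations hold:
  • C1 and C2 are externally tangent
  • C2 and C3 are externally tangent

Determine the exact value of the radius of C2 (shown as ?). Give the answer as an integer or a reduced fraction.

1. [ext C1·C2]  r_C2² + 20r_C2 − 525 = 0  ⇒  r_C2 = 15 (r>0 drops 1)
2. [ext C2·C3]  r_C2² + 16r_C2 − 465 = 0  ⇒  r_C2 = 15 (r>0 drops 1)

15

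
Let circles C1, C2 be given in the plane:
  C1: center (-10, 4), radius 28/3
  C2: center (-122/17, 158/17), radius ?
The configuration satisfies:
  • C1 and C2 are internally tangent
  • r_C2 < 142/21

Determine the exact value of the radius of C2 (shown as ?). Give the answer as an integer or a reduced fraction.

10/3

1. [int C1,C2]  r_C2² − (56/3)r_C2 + 460/9 = 0  ⇒  r_C2 = 10/3 or 46/3
2. given r_C2 < 142/21: keep 10/3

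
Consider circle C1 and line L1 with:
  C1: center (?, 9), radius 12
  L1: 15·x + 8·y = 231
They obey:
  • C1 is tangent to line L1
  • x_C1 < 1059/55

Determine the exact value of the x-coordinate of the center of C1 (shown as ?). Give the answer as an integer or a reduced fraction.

-3

1. [C1‖L1]  x_C1² − (106/5)x_C1 − 363/5 = 0  ⇒  x_C1 = -3 or 121/5
2. given x_C1 < 1059/55: keep -3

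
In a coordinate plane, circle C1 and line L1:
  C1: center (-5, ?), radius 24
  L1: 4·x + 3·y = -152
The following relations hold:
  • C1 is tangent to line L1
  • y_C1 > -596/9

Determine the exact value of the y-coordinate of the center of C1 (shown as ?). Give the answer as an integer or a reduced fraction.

1. [C1‖L1]  y_C1² + 88y_C1 + 336 = 0  ⇒  y_C1 = -84 or -4
2. given y_C1 > -596/9: keep -4

-4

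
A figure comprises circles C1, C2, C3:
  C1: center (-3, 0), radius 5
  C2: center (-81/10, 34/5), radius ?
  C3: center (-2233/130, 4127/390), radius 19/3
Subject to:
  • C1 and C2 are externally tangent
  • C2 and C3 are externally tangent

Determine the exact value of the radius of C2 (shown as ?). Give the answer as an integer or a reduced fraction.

1. [ext C1·C2]  r_C2² + 10r_C2 − 189/4 = 0  ⇒  r_C2 = 7/2 (r>0 drops 1)
2. [ext C2·C3]  r_C2² + (38/3)r_C2 − 679/12 = 0  ⇒  r_C2 = 7/2 (r>0 drops 1)

7/2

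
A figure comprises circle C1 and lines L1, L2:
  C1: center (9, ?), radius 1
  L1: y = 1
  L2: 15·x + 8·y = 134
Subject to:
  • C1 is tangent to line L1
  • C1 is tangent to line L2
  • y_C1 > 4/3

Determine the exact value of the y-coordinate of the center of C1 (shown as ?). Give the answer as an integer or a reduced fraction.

1. [C1‖L1]  y_C1² − 2y_C1 = 0  ⇒  y_C1 = 0 or 2
2. [C1‖L2]  y_C1² + (1/4)y_C1 − 9/2 = 0  ⇒  y_C1 = -9/4 or 2

2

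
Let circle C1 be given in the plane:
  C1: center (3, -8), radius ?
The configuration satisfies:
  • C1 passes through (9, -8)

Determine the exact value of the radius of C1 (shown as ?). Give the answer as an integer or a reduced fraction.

1. [C1∋P]  r_C1² − 36 = 0  ⇒  r_C1 = 6 (r>0 drops 1)

6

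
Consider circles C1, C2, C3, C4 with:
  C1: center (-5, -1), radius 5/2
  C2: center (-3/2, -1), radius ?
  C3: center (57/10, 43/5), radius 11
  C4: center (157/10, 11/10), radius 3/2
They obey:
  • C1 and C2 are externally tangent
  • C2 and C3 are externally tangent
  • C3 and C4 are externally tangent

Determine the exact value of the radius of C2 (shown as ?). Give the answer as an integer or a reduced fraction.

1

1. [ext C1·C2]  r_C2² + 5r_C2 − 6 = 0  ⇒  r_C2 = 1 (r>0 drops 1)
2. [ext C2·C3]  r_C2² + 22r_C2 − 23 = 0  ⇒  r_C2 = 1 (r>0 drops 1)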